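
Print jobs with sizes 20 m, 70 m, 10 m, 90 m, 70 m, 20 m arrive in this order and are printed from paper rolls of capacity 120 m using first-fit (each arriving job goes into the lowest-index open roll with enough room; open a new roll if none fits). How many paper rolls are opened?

3

  20 → roll 1 (new)  [load 20/120]
  70 → roll 1  [load 90/120]
  10 → roll 1  [load 100/120]
  90 → roll 2 (new)  [load 90/120]
  70 → roll 3 (new)  [load 70/120]
  20 → roll 1  [load 120/120]
3 paper rolls opened.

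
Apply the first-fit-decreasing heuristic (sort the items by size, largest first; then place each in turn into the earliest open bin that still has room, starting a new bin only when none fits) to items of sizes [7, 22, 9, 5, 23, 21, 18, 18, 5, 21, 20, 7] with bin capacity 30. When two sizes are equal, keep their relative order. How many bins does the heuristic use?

7

Sorted descending: 23, 22, 21, 21, 20, 18, 18, 9, 7, 7, 5, 5.
  23 → bin 1 (new)  [load 23/30]
  22 → bin 2 (new)  [load 22/30]
  21 → bin 3 (new)  [load 21/30]
  21 → bin 4 (new)  [load 21/30]
  20 → bin 5 (new)  [load 20/30]
  18 → bin 6 (new)  [load 18/30]
  18 → bin 7 (new)  [load 18/30]
  9 → bin 3  [load 30/30]
  7 → bin 1  [load 30/30]
  7 → bin 2  [load 29/30]
  5 → bin 4  [load 26/30]
  5 → bin 5  [load 25/30]
7 bins opened.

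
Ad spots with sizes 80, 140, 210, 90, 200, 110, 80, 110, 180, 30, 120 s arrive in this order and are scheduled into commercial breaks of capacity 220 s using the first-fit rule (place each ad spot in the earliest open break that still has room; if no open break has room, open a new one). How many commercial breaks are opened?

  80 → break 1 (new)  [load 80/220]
  140 → break 1  [load 220/220]
  210 → break 2 (new)  [load 210/220]
  90 → break 3 (new)  [load 90/220]
  200 → break 4 (new)  [load 200/220]
  110 → break 3  [load 200/220]
  80 → break 5 (new)  [load 80/220]
  110 → break 5  [load 190/220]
  180 → break 6 (new)  [load 180/220]
  30 → break 5  [load 220/220]
  120 → break 7 (new)  [load 120/220]
7 commercial breaks opened.

7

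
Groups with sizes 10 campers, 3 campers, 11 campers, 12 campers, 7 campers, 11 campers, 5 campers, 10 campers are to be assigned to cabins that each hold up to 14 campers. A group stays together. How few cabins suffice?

6

Total = 12 + 11 + 11 + 10 + 10 + 7 + 5 + 3 = 69 campers.
Lower bound: ⌈69/14⌉ = 5 cabins.
A packing using 6 cabins:
  cabin 1: 12 = 12
  cabin 2: 11 + 3 = 14
  cabin 3: 11 = 11
  cabin 4: 10 = 10
  cabin 5: 10 = 10
  cabin 6: 7 + 5 = 12
No arrangement into 5 cabins stays within capacity, so 6 is optimal.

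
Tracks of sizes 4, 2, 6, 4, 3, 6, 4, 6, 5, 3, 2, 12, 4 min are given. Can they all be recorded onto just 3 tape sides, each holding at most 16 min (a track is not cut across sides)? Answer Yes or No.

Total = 61 min; ⌈61/16⌉ = 4.
At least 4 tape sides are required, but only 3 are allowed.

No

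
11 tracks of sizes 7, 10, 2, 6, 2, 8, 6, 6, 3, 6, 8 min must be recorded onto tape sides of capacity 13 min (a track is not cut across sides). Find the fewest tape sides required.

6

Total = 10 + 8 + 8 + 7 + 6 + 6 + 6 + 6 + 3 + 2 + 2 = 64 min.
Lower bound: ⌈64/13⌉ = 5 tape sides.
A packing using 6 tape sides:
  side 1: 10 + 3 = 13
  side 2: 8 + 2 + 2 = 12
  side 3: 8 = 8
  side 4: 7 + 6 = 13
  side 5: 6 + 6 = 12
  side 6: 6 = 6
No arrangement into 5 tape sides stays within capacity, so 6 is optimal.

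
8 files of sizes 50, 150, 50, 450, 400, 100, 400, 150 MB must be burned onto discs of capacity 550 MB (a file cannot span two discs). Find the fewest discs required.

Total = 450 + 400 + 400 + 150 + 150 + 100 + 50 + 50 = 1750 MB.
Lower bound: ⌈1750/550⌉ = 4 discs.
A packing using 4 discs:
  disc 1: 450 + 100 = 550
  disc 2: 400 + 150 = 550
  disc 3: 400 + 150 = 550
  disc 4: 50 + 50 = 100
This matches the lower bound, so 4 is optimal.

4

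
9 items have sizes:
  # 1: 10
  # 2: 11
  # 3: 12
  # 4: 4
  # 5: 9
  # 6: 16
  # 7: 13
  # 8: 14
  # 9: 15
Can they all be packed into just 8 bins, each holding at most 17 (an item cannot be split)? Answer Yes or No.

A valid assignment using 8 bins:
  bin 1: 16 = 16
  bin 2: 15 = 15
  bin 3: 14 = 14
  bin 4: 13 + 4 = 17
  bin 5: 12 = 12
  bin 6: 11 = 11
  bin 7: 10 = 10
  bin 8: 9 = 9
Every load is within 17, so 8 bins suffice.

Yes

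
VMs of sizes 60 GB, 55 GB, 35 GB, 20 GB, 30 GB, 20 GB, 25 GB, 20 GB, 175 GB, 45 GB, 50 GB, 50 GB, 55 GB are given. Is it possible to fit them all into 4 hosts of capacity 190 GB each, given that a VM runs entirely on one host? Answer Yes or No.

A valid assignment using 4 hosts:
  host 1: 175 = 175
  host 2: 60 + 55 + 55 + 20 = 190
  host 3: 50 + 50 + 45 + 35 = 180
  host 4: 30 + 25 + 20 + 20 = 95
Every load is within 190 GB, so 4 hosts suffice.

Yes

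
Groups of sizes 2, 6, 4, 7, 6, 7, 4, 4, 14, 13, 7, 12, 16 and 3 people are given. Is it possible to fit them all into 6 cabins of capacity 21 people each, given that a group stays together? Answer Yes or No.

Yes

A valid assignment using 6 cabins:
  cabin 1: 16 + 4 = 20
  cabin 2: 14 + 7 = 21
  cabin 3: 13 + 7 = 20
  cabin 4: 12 + 7 + 2 = 21
  cabin 5: 6 + 6 + 4 + 4 = 20
  cabin 6: 3 = 3
Every load is within 21 people, so 6 cabins suffice.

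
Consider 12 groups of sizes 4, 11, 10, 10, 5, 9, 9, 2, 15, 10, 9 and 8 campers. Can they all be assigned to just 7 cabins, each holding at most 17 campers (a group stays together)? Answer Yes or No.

No

Total = 102 campers; ⌈102/17⌉ = 6.
8 groups each exceed half the capacity and cannot share a cabin, forcing at least 8 cabins.
At least 8 cabins are required, but only 7 are allowed.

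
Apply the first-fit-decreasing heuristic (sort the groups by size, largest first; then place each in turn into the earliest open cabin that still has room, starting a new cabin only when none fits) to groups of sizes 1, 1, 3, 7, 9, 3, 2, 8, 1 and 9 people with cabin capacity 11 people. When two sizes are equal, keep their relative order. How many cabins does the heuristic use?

4

Sorted descending: 9, 9, 8, 7, 3, 3, 2, 1, 1, 1.
  9 → cabin 1 (new)  [load 9/11]
  9 → cabin 2 (new)  [load 9/11]
  8 → cabin 3 (new)  [load 8/11]
  7 → cabin 4 (new)  [load 7/11]
  3 → cabin 3  [load 11/11]
  3 → cabin 4  [load 10/11]
  2 → cabin 1  [load 11/11]
  1 → cabin 2  [load 10/11]
  1 → cabin 2  [load 11/11]
  1 → cabin 4  [load 11/11]
4 cabins opened.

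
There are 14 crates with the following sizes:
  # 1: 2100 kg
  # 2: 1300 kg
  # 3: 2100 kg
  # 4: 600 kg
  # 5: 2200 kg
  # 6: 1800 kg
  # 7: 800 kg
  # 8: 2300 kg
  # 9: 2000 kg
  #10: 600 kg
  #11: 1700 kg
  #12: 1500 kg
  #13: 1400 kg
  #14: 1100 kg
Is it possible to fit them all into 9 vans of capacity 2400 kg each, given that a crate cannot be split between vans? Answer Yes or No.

No

Total = 21500 kg; ⌈21500/2400⌉ = 9.
10 crates each exceed half the capacity and cannot share a van, forcing at least 10 vans.
At least 10 vans are required, but only 9 are allowed.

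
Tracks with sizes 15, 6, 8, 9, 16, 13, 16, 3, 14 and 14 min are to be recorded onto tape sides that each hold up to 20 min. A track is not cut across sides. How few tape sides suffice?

7

Total = 16 + 16 + 15 + 14 + 14 + 13 + 9 + 8 + 6 + 3 = 114 min.
Lower bound: ⌈114/20⌉ = 6 tape sides.
A packing using 7 tape sides:
  side 1: 16 + 3 = 19
  side 2: 16 = 16
  side 3: 15 = 15
  side 4: 14 + 6 = 20
  side 5: 14 = 14
  side 6: 13 = 13
  side 7: 9 + 8 = 17
No arrangement into 6 tape sides stays within capacity, so 7 is optimal.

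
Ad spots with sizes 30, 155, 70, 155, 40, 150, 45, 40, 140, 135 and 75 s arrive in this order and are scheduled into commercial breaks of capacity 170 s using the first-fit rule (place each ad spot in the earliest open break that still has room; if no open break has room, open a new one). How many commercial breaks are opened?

  30 → break 1 (new)  [load 30/170]
  155 → break 2 (new)  [load 155/170]
  70 → break 1  [load 100/170]
  155 → break 3 (new)  [load 155/170]
  40 → break 1  [load 140/170]
  150 → break 4 (new)  [load 150/170]
  45 → break 5 (new)  [load 45/170]
  40 → break 5  [load 85/170]
  140 → break 6 (new)  [load 140/170]
  135 → break 7 (new)  [load 135/170]
  75 → break 5  [load 160/170]
7 commercial breaks opened.

7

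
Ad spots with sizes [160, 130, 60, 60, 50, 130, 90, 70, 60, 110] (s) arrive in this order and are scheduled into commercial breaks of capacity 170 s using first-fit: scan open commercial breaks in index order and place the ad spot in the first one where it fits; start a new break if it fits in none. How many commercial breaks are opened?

  160 → break 1 (new)  [load 160/170]
  130 → break 2 (new)  [load 130/170]
  60 → break 3 (new)  [load 60/170]
  60 → break 3  [load 120/170]
  50 → break 3  [load 170/170]
  130 → break 4 (new)  [load 130/170]
  90 → break 5 (new)  [load 90/170]
  70 → break 5  [load 160/170]
  60 → break 6 (new)  [load 60/170]
  110 → break 6  [load 170/170]
6 commercial breaks opened.

6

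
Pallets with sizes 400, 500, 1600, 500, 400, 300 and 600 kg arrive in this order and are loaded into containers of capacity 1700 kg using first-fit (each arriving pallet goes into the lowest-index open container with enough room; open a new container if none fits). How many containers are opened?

3

  400 → container 1 (new)  [load 400/1700]
  500 → container 1  [load 900/1700]
  1600 → container 2 (new)  [load 1600/1700]
  500 → container 1  [load 1400/1700]
  400 → container 3 (new)  [load 400/1700]
  300 → container 1  [load 1700/1700]
  600 → container 3  [load 1000/1700]
3 containers opened.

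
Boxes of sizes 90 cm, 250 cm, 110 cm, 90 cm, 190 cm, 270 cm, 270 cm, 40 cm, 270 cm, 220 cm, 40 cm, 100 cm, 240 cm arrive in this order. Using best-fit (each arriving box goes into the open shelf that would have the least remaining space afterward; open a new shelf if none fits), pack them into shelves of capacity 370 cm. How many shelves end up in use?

  90 → shelf 1 (new)  [load 90/370]
  250 → shelf 1  [load 340/370]
  110 → shelf 2 (new)  [load 110/370]
  90 → shelf 2  [load 200/370]
  190 → shelf 3 (new)  [load 190/370]
  270 → shelf 4 (new)  [load 270/370]
  270 → shelf 5 (new)  [load 270/370]
  40 → shelf 4  [load 310/370]
  270 → shelf 6 (new)  [load 270/370]
  220 → shelf 7 (new)  [load 220/370]
  40 → shelf 4  [load 350/370]
  100 → shelf 5  [load 370/370]
  240 → shelf 8 (new)  [load 240/370]
8 shelves opened.

8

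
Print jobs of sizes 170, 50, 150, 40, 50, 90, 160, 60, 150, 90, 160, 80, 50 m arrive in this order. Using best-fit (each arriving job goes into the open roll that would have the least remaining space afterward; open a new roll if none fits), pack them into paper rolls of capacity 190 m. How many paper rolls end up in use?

  170 → roll 1 (new)  [load 170/190]
  50 → roll 2 (new)  [load 50/190]
  150 → roll 3 (new)  [load 150/190]
  40 → roll 3  [load 190/190]
  50 → roll 2  [load 100/190]
  90 → roll 2  [load 190/190]
  160 → roll 4 (new)  [load 160/190]
  60 → roll 5 (new)  [load 60/190]
  150 → roll 6 (new)  [load 150/190]
  90 → roll 5  [load 150/190]
  160 → roll 7 (new)  [load 160/190]
  80 → roll 8 (new)  [load 80/190]
  50 → roll 8  [load 130/190]
8 paper rolls opened.

8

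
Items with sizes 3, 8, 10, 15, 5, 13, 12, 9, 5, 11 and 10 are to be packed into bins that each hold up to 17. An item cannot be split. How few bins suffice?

7

Total = 15 + 13 + 12 + 11 + 10 + 10 + 9 + 8 + 5 + 5 + 3 = 101.
Lower bound: ⌈101/17⌉ = 6 bins.
Also, 7 items each exceed 17/2, and no two of those can share a bin, so at least 7 bins are needed.
A packing using 7 bins:
  bin 1: 15 = 15
  bin 2: 13 + 3 = 16
  bin 3: 12 + 5 = 17
  bin 4: 11 + 5 = 16
  bin 5: 10 = 10
  bin 6: 10 = 10
  bin 7: 9 + 8 = 17
This matches the lower bound, so 7 is optimal.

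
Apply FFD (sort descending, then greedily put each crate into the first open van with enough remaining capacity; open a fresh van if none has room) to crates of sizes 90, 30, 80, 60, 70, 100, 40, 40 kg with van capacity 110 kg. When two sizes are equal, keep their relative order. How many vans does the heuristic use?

Sorted descending: 100, 90, 80, 70, 60, 40, 40, 30.
  100 → van 1 (new)  [load 100/110]
  90 → van 2 (new)  [load 90/110]
  80 → van 3 (new)  [load 80/110]
  70 → van 4 (new)  [load 70/110]
  60 → van 5 (new)  [load 60/110]
  40 → van 4  [load 110/110]
  40 → van 5  [load 100/110]
  30 → van 3  [load 110/110]
5 vans opened.

5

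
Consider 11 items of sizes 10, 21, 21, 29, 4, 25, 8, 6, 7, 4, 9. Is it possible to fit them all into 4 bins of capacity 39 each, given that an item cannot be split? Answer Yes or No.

Yes

A valid assignment using 4 bins:
  bin 1: 29 + 10 = 39
  bin 2: 25 + 9 + 4 = 38
  bin 3: 21 + 8 + 7 = 36
  bin 4: 21 + 6 + 4 = 31
Every load is within 39, so 4 bins suffice.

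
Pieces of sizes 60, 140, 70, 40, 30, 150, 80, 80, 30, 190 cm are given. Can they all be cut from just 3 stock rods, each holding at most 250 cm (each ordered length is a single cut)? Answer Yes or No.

Total = 870 cm; ⌈870/250⌉ = 4.
At least 4 stock rods are required, but only 3 are allowed.

No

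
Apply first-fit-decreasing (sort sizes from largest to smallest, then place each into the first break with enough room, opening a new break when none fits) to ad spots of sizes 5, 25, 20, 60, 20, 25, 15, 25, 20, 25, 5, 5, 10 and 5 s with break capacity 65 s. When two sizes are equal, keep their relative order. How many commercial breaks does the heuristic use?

5

Sorted descending: 60, 25, 25, 25, 25, 20, 20, 20, 15, 10, 5, 5, 5, 5.
  60 → break 1 (new)  [load 60/65]
  25 → break 2 (new)  [load 25/65]
  25 → break 2  [load 50/65]
  25 → break 3 (new)  [load 25/65]
  25 → break 3  [load 50/65]
  20 → break 4 (new)  [load 20/65]
  20 → break 4  [load 40/65]
  20 → break 4  [load 60/65]
  15 → break 2  [load 65/65]
  10 → break 3  [load 60/65]
  5 → break 1  [load 65/65]
  5 → break 3  [load 65/65]
  5 → break 4  [load 65/65]
  5 → break 5 (new)  [load 5/65]
5 commercial breaks opened.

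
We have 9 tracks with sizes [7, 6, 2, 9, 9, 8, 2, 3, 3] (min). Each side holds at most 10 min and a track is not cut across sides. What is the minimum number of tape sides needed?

6

Total = 9 + 9 + 8 + 7 + 6 + 3 + 3 + 2 + 2 = 49 min.
Lower bound: ⌈49/10⌉ = 5 tape sides.
A packing using 6 tape sides:
  side 1: 9 = 9
  side 2: 9 = 9
  side 3: 8 + 2 = 10
  side 4: 7 + 3 = 10
  side 5: 6 + 3 = 9
  side 6: 2 = 2
No arrangement into 5 tape sides stays within capacity, so 6 is optimal.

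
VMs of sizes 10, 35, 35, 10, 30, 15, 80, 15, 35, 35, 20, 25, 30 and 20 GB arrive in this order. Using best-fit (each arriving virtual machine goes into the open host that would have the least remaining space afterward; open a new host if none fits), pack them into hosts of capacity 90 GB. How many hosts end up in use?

5

  10 → host 1 (new)  [load 10/90]
  35 → host 1  [load 45/90]
  35 → host 1  [load 80/90]
  10 → host 1  [load 90/90]
  30 → host 2 (new)  [load 30/90]
  15 → host 2  [load 45/90]
  80 → host 3 (new)  [load 80/90]
  15 → host 2  [load 60/90]
  35 → host 4 (new)  [load 35/90]
  35 → host 4  [load 70/90]
  20 → host 4  [load 90/90]
  25 → host 2  [load 85/90]
  30 → host 5 (new)  [load 30/90]
  20 → host 5  [load 50/90]
5 hosts opened.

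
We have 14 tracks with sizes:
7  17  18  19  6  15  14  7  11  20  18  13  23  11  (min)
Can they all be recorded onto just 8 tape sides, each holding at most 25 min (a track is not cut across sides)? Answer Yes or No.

No

Total = 199 min; ⌈199/25⌉ = 8.
9 tracks each exceed half the capacity and cannot share a side, forcing at least 9 tape sides.
At least 9 tape sides are required, but only 8 are allowed.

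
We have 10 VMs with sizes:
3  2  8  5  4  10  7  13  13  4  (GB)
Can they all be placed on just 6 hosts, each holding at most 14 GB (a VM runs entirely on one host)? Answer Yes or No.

A valid assignment using 6 hosts:
  host 1: 13 = 13
  host 2: 13 = 13
  host 3: 10 + 4 = 14
  host 4: 8 + 5 = 13
  host 5: 7 + 4 + 3 = 14
  host 6: 2 = 2
Every load is within 14 GB, so 6 hosts suffice.

Yes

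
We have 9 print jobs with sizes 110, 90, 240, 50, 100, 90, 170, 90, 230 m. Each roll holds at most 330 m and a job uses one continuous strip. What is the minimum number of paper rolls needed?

Total = 240 + 230 + 170 + 110 + 100 + 90 + 90 + 90 + 50 = 1170 m.
Lower bound: ⌈1170/330⌉ = 4 paper rolls.
A packing using 4 paper rolls:
  roll 1: 240 + 90 = 330
  roll 2: 230 + 100 = 330
  roll 3: 170 + 110 + 50 = 330
  roll 4: 90 + 90 = 180
This matches the lower bound, so 4 is optimal.

4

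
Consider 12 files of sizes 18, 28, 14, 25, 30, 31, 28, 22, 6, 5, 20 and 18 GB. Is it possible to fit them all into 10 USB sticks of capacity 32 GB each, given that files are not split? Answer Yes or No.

Yes

A valid assignment using 9 USB sticks:
  USB stick 1: 31 = 31
  USB stick 2: 30 = 30
  USB stick 3: 28 = 28
  USB stick 4: 28 = 28
  USB stick 5: 25 + 6 = 31
  USB stick 6: 22 + 5 = 27
  USB stick 7: 20 = 20
  USB stick 8: 18 + 14 = 32
  USB stick 9: 18 = 18
That uses only 9 ≤ 10, so 10 USB sticks are enough.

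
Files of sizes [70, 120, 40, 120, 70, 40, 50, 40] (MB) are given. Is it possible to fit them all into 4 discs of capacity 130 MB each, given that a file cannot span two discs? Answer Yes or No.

Total = 550 MB; ⌈550/130⌉ = 5.
At least 5 discs are required, but only 4 are allowed.

No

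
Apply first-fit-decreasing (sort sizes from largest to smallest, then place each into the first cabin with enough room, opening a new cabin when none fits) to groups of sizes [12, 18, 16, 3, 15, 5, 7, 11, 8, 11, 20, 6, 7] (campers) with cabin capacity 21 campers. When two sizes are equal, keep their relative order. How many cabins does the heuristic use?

7

Sorted descending: 20, 18, 16, 15, 12, 11, 11, 8, 7, 7, 6, 5, 3.
  20 → cabin 1 (new)  [load 20/21]
  18 → cabin 2 (new)  [load 18/21]
  16 → cabin 3 (new)  [load 16/21]
  15 → cabin 4 (new)  [load 15/21]
  12 → cabin 5 (new)  [load 12/21]
  11 → cabin 6 (new)  [load 11/21]
  11 → cabin 7 (new)  [load 11/21]
  8 → cabin 5  [load 20/21]
  7 → cabin 6  [load 18/21]
  7 → cabin 7  [load 18/21]
  6 → cabin 4  [load 21/21]
  5 → cabin 3  [load 21/21]
  3 → cabin 2  [load 21/21]
7 cabins opened.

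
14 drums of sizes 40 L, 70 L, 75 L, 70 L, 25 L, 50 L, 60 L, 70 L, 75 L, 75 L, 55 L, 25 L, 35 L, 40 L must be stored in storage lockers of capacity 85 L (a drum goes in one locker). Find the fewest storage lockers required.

10

Total = 75 + 75 + 75 + 70 + 70 + 70 + 60 + 55 + 50 + 40 + 40 + 35 + 25 + 25 = 765 L.
Lower bound: ⌈765/85⌉ = 9 storage lockers.
A packing using 10 storage lockers:
  locker 1: 75 = 75
  locker 2: 75 = 75
  locker 3: 75 = 75
  locker 4: 70 = 70
  locker 5: 70 = 70
  locker 6: 70 = 70
  locker 7: 60 + 25 = 85
  locker 8: 55 + 25 = 80
  locker 9: 50 + 35 = 85
  locker 10: 40 + 40 = 80
No arrangement into 9 storage lockers stays within capacity, so 10 is optimal.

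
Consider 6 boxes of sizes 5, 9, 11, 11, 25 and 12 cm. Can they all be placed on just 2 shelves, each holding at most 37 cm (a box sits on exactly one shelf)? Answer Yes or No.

Yes

A valid assignment using 2 shelves:
  shelf 1: 25 + 12 = 37
  shelf 2: 11 + 11 + 9 + 5 = 36
Every load is within 37 cm, so 2 shelves suffice.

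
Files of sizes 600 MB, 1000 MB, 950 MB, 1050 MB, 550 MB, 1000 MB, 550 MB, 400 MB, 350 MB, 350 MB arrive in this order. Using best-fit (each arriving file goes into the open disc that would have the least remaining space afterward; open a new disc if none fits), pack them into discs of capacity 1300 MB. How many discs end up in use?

  600 → disc 1 (new)  [load 600/1300]
  1000 → disc 2 (new)  [load 1000/1300]
  950 → disc 3 (new)  [load 950/1300]
  1050 → disc 4 (new)  [load 1050/1300]
  550 → disc 1  [load 1150/1300]
  1000 → disc 5 (new)  [load 1000/1300]
  550 → disc 6 (new)  [load 550/1300]
  400 → disc 6  [load 950/1300]
  350 → disc 3  [load 1300/1300]
  350 → disc 6  [load 1300/1300]
6 discs opened.

6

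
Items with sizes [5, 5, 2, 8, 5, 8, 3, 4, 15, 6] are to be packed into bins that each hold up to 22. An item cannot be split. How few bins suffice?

Total = 15 + 8 + 8 + 6 + 5 + 5 + 5 + 4 + 3 + 2 = 61.
Lower bound: ⌈61/22⌉ = 3 bins.
A packing using 3 bins:
  bin 1: 15 + 6 = 21
  bin 2: 8 + 8 + 5 = 21
  bin 3: 5 + 5 + 4 + 3 + 2 = 19
This matches the lower bound, so 3 is optimal.

3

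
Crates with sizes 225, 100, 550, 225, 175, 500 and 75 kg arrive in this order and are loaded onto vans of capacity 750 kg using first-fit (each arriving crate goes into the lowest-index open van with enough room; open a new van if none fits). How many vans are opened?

3

  225 → van 1 (new)  [load 225/750]
  100 → van 1  [load 325/750]
  550 → van 2 (new)  [load 550/750]
  225 → van 1  [load 550/750]
  175 → van 1  [load 725/750]
  500 → van 3 (new)  [load 500/750]
  75 → van 2  [load 625/750]
3 vans opened.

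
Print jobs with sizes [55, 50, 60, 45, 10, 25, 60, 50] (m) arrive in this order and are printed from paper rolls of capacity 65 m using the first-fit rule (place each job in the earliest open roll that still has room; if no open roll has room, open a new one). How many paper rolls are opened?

  55 → roll 1 (new)  [load 55/65]
  50 → roll 2 (new)  [load 50/65]
  60 → roll 3 (new)  [load 60/65]
  45 → roll 4 (new)  [load 45/65]
  10 → roll 1  [load 65/65]
  25 → roll 5 (new)  [load 25/65]
  60 → roll 6 (new)  [load 60/65]
  50 → roll 7 (new)  [load 50/65]
7 paper rolls opened.

7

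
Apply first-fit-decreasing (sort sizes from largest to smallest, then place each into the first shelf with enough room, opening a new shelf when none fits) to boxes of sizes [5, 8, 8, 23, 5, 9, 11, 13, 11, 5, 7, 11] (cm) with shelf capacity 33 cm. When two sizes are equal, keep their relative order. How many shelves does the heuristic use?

4

Sorted descending: 23, 13, 11, 11, 11, 9, 8, 8, 7, 5, 5, 5.
  23 → shelf 1 (new)  [load 23/33]
  13 → shelf 2 (new)  [load 13/33]
  11 → shelf 2  [load 24/33]
  11 → shelf 3 (new)  [load 11/33]
  11 → shelf 3  [load 22/33]
  9 → shelf 1  [load 32/33]
  8 → shelf 2  [load 32/33]
  8 → shelf 3  [load 30/33]
  7 → shelf 4 (new)  [load 7/33]
  5 → shelf 4  [load 12/33]
  5 → shelf 4  [load 17/33]
  5 → shelf 4  [load 22/33]
4 shelves opened.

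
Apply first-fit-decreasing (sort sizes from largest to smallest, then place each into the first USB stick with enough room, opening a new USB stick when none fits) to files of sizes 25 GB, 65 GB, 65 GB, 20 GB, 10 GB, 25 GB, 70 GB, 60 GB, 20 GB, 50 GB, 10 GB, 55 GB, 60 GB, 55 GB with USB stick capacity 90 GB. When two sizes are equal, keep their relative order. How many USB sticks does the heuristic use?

Sorted descending: 70, 65, 65, 60, 60, 55, 55, 50, 25, 25, 20, 20, 10, 10.
  70 → USB stick 1 (new)  [load 70/90]
  65 → USB stick 2 (new)  [load 65/90]
  65 → USB stick 3 (new)  [load 65/90]
  60 → USB stick 4 (new)  [load 60/90]
  60 → USB stick 5 (new)  [load 60/90]
  55 → USB stick 6 (new)  [load 55/90]
  55 → USB stick 7 (new)  [load 55/90]
  50 → USB stick 8 (new)  [load 50/90]
  25 → USB stick 2  [load 90/90]
  25 → USB stick 3  [load 90/90]
  20 → USB stick 1  [load 90/90]
  20 → USB stick 4  [load 80/90]
  10 → USB stick 4  [load 90/90]
  10 → USB stick 5  [load 70/90]
8 USB sticks opened.

8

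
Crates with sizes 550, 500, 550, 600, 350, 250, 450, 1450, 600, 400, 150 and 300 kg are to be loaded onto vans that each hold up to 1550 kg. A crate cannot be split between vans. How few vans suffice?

Total = 1450 + 600 + 600 + 550 + 550 + 500 + 450 + 400 + 350 + 300 + 250 + 150 = 6150 kg.
Lower bound: ⌈6150/1550⌉ = 4 vans.
A packing using 5 vans:
  van 1: 1450 = 1450
  van 2: 600 + 600 + 350 = 1550
  van 3: 550 + 550 + 450 = 1550
  van 4: 500 + 400 + 300 + 250 = 1450
  van 5: 150 = 150
No arrangement into 4 vans stays within capacity, so 5 is optimal.

5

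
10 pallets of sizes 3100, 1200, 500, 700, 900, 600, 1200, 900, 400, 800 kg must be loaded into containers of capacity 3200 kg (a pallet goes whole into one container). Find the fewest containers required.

Total = 3100 + 1200 + 1200 + 900 + 900 + 800 + 700 + 600 + 500 + 400 = 10300 kg.
Lower bound: ⌈10300/3200⌉ = 4 containers.
A packing using 4 containers:
  container 1: 3100 = 3100
  container 2: 1200 + 1200 + 800 = 3200
  container 3: 900 + 900 + 700 + 600 = 3100
  container 4: 500 + 400 = 900
This matches the lower bound, so 4 is optimal.

4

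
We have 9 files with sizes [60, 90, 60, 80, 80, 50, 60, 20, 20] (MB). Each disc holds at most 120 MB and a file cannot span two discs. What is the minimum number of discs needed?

5

Total = 90 + 80 + 80 + 60 + 60 + 60 + 50 + 20 + 20 = 520 MB.
Lower bound: ⌈520/120⌉ = 5 discs.
A packing using 5 discs:
  disc 1: 90 + 20 = 110
  disc 2: 80 + 20 = 100
  disc 3: 80 = 80
  disc 4: 60 + 60 = 120
  disc 5: 60 + 50 = 110
This matches the lower bound, so 5 is optimal.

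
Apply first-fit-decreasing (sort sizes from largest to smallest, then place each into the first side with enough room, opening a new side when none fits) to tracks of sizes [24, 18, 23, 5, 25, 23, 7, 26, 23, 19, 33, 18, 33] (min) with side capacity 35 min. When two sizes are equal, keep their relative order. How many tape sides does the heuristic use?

11

Sorted descending: 33, 33, 26, 25, 24, 23, 23, 23, 19, 18, 18, 7, 5.
  33 → side 1 (new)  [load 33/35]
  33 → side 2 (new)  [load 33/35]
  26 → side 3 (new)  [load 26/35]
  25 → side 4 (new)  [load 25/35]
  24 → side 5 (new)  [load 24/35]
  23 → side 6 (new)  [load 23/35]
  23 → side 7 (new)  [load 23/35]
  23 → side 8 (new)  [load 23/35]
  19 → side 9 (new)  [load 19/35]
  18 → side 10 (new)  [load 18/35]
  18 → side 11 (new)  [load 18/35]
  7 → side 3  [load 33/35]
  5 → side 4  [load 30/35]
11 tape sides opened.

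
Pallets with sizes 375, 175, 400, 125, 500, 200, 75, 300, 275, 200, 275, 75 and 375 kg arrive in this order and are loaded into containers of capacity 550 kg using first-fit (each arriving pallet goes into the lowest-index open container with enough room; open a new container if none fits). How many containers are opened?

  375 → container 1 (new)  [load 375/550]
  175 → container 1  [load 550/550]
  400 → container 2 (new)  [load 400/550]
  125 → container 2  [load 525/550]
  500 → container 3 (new)  [load 500/550]
  200 → container 4 (new)  [load 200/550]
  75 → container 4  [load 275/550]
  300 → container 5 (new)  [load 300/550]
  275 → container 4  [load 550/550]
  200 → container 5  [load 500/550]
  275 → container 6 (new)  [load 275/550]
  75 → container 6  [load 350/550]
  375 → container 7 (new)  [load 375/550]
7 containers opened.

7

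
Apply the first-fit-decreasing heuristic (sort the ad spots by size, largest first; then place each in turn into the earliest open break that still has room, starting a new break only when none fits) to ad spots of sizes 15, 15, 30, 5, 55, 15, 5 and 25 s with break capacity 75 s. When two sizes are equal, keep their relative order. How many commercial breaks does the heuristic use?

3

Sorted descending: 55, 30, 25, 15, 15, 15, 5, 5.
  55 → break 1 (new)  [load 55/75]
  30 → break 2 (new)  [load 30/75]
  25 → break 2  [load 55/75]
  15 → break 1  [load 70/75]
  15 → break 2  [load 70/75]
  15 → break 3 (new)  [load 15/75]
  5 → break 1  [load 75/75]
  5 → break 2  [load 75/75]
3 commercial breaks opened.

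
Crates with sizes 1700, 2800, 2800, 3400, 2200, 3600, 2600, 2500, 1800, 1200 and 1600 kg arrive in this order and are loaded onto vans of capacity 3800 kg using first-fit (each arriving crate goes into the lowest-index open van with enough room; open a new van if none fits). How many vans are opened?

9

  1700 → van 1 (new)  [load 1700/3800]
  2800 → van 2 (new)  [load 2800/3800]
  2800 → van 3 (new)  [load 2800/3800]
  3400 → van 4 (new)  [load 3400/3800]
  2200 → van 5 (new)  [load 2200/3800]
  3600 → van 6 (new)  [load 3600/3800]
  2600 → van 7 (new)  [load 2600/3800]
  2500 → van 8 (new)  [load 2500/3800]
  1800 → van 1  [load 3500/3800]
  1200 → van 5  [load 3400/3800]
  1600 → van 9 (new)  [load 1600/3800]
9 vans opened.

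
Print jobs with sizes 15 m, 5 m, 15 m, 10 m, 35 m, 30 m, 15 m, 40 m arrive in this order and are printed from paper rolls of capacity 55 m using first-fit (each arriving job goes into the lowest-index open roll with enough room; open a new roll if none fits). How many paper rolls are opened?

  15 → roll 1 (new)  [load 15/55]
  5 → roll 1  [load 20/55]
  15 → roll 1  [load 35/55]
  10 → roll 1  [load 45/55]
  35 → roll 2 (new)  [load 35/55]
  30 → roll 3 (new)  [load 30/55]
  15 → roll 2  [load 50/55]
  40 → roll 4 (new)  [load 40/55]
4 paper rolls opened.

4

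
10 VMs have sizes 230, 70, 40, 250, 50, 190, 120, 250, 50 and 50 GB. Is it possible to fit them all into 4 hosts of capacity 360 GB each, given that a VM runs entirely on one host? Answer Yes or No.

Yes

A valid assignment using 4 hosts:
  host 1: 250 + 70 + 40 = 360
  host 2: 250 + 50 + 50 = 350
  host 3: 230 + 120 = 350
  host 4: 190 + 50 = 240
Every load is within 360 GB, so 4 hosts suffice.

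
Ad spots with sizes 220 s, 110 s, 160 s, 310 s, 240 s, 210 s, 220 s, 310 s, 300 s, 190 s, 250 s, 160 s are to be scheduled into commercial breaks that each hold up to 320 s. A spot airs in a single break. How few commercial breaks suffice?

10

Total = 310 + 310 + 300 + 250 + 240 + 220 + 220 + 210 + 190 + 160 + 160 + 110 = 2680 s.
Lower bound: ⌈2680/320⌉ = 9 commercial breaks.
A packing using 10 commercial breaks:
  break 1: 310 = 310
  break 2: 310 = 310
  break 3: 300 = 300
  break 4: 250 = 250
  break 5: 240 = 240
  break 6: 220 = 220
  break 7: 220 = 220
  break 8: 210 + 110 = 320
  break 9: 190 = 190
  break 10: 160 + 160 = 320
No arrangement into 9 commercial breaks stays within capacity, so 10 is optimal.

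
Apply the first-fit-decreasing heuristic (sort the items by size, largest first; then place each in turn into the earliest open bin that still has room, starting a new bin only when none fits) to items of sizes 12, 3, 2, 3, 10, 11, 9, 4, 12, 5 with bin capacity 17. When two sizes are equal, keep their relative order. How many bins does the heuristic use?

Sorted descending: 12, 12, 11, 10, 9, 5, 4, 3, 3, 2.
  12 → bin 1 (new)  [load 12/17]
  12 → bin 2 (new)  [load 12/17]
  11 → bin 3 (new)  [load 11/17]
  10 → bin 4 (new)  [load 10/17]
  9 → bin 5 (new)  [load 9/17]
  5 → bin 1  [load 17/17]
  4 → bin 2  [load 16/17]
  3 → bin 3  [load 14/17]
  3 → bin 3  [load 17/17]
  2 → bin 4  [load 12/17]
5 bins opened.

5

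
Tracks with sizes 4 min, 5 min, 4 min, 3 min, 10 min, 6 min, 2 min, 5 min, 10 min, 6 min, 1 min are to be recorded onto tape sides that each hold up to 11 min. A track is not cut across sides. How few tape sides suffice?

Total = 10 + 10 + 6 + 6 + 5 + 5 + 4 + 4 + 3 + 2 + 1 = 56 min.
Lower bound: ⌈56/11⌉ = 6 tape sides.
A packing using 6 tape sides:
  side 1: 10 + 1 = 11
  side 2: 10 = 10
  side 3: 6 + 5 = 11
  side 4: 6 + 5 = 11
  side 5: 4 + 4 + 3 = 11
  side 6: 2 = 2
This matches the lower bound, so 6 is optimal.

6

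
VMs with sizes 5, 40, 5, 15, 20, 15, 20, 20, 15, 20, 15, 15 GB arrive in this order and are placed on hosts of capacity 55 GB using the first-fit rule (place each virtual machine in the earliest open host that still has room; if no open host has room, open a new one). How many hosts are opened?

  5 → host 1 (new)  [load 5/55]
  40 → host 1  [load 45/55]
  5 → host 1  [load 50/55]
  15 → host 2 (new)  [load 15/55]
  20 → host 2  [load 35/55]
  15 → host 2  [load 50/55]
  20 → host 3 (new)  [load 20/55]
  20 → host 3  [load 40/55]
  15 → host 3  [load 55/55]
  20 → host 4 (new)  [load 20/55]
  15 → host 4  [load 35/55]
  15 → host 4  [load 50/55]
4 hosts opened.

4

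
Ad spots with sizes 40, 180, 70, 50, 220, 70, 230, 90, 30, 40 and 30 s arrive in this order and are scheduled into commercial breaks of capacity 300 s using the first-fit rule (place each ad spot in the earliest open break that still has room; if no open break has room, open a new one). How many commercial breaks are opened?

4

  40 → break 1 (new)  [load 40/300]
  180 → break 1  [load 220/300]
  70 → break 1  [load 290/300]
  50 → break 2 (new)  [load 50/300]
  220 → break 2  [load 270/300]
  70 → break 3 (new)  [load 70/300]
  230 → break 3  [load 300/300]
  90 → break 4 (new)  [load 90/300]
  30 → break 2  [load 300/300]
  40 → break 4  [load 130/300]
  30 → break 4  [load 160/300]
4 commercial breaks opened.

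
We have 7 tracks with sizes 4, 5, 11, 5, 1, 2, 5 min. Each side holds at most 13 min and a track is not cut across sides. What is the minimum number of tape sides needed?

3

Total = 11 + 5 + 5 + 5 + 4 + 2 + 1 = 33 min.
Lower bound: ⌈33/13⌉ = 3 tape sides.
A packing using 3 tape sides:
  side 1: 11 + 2 = 13
  side 2: 5 + 5 + 1 = 11
  side 3: 5 + 4 = 9
This matches the lower bound, so 3 is optimal.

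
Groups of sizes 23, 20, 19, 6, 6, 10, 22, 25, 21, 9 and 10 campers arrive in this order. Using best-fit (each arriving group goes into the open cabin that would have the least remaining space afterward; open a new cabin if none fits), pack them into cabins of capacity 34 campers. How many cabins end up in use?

  23 → cabin 1 (new)  [load 23/34]
  20 → cabin 2 (new)  [load 20/34]
  19 → cabin 3 (new)  [load 19/34]
  6 → cabin 1  [load 29/34]
  6 → cabin 2  [load 26/34]
  10 → cabin 3  [load 29/34]
  22 → cabin 4 (new)  [load 22/34]
  25 → cabin 5 (new)  [load 25/34]
  21 → cabin 6 (new)  [load 21/34]
  9 → cabin 5  [load 34/34]
  10 → cabin 4  [load 32/34]
6 cabins opened.

6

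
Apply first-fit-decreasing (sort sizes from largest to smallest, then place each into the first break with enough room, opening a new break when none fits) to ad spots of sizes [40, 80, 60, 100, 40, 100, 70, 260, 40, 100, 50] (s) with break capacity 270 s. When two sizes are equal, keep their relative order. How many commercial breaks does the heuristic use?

Sorted descending: 260, 100, 100, 100, 80, 70, 60, 50, 40, 40, 40.
  260 → break 1 (new)  [load 260/270]
  100 → break 2 (new)  [load 100/270]
  100 → break 2  [load 200/270]
  100 → break 3 (new)  [load 100/270]
  80 → break 3  [load 180/270]
  70 → break 2  [load 270/270]
  60 → break 3  [load 240/270]
  50 → break 4 (new)  [load 50/270]
  40 → break 4  [load 90/270]
  40 → break 4  [load 130/270]
  40 → break 4  [load 170/270]
4 commercial breaks opened.

4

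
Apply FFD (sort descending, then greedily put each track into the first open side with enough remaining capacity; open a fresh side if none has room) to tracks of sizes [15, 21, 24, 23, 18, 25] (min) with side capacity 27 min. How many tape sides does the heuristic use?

Sorted descending: 25, 24, 23, 21, 18, 15.
  25 → side 1 (new)  [load 25/27]
  24 → side 2 (new)  [load 24/27]
  23 → side 3 (new)  [load 23/27]
  21 → side 4 (new)  [load 21/27]
  18 → side 5 (new)  [load 18/27]
  15 → side 6 (new)  [load 15/27]
6 tape sides opened.

6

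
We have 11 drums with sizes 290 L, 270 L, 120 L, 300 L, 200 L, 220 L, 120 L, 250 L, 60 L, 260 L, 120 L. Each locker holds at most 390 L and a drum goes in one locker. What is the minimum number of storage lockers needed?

Total = 300 + 290 + 270 + 260 + 250 + 220 + 200 + 120 + 120 + 120 + 60 = 2210 L.
Lower bound: ⌈2210/390⌉ = 6 storage lockers.
Also, 7 drums each exceed 195 L, and no two of those can share a locker, so at least 7 storage lockers are needed.
A packing using 7 storage lockers:
  locker 1: 300 + 60 = 360
  locker 2: 290 = 290
  locker 3: 270 + 120 = 390
  locker 4: 260 + 120 = 380
  locker 5: 250 + 120 = 370
  locker 6: 220 = 220
  locker 7: 200 = 200
This matches the lower bound, so 7 is optimal.

7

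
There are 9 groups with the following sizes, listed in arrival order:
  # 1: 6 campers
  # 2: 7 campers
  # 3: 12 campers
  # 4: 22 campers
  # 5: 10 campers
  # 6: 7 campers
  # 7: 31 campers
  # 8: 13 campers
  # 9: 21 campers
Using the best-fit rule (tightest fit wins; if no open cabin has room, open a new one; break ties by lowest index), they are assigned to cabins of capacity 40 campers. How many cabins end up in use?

  6 → cabin 1 (new)  [load 6/40]
  7 → cabin 1  [load 13/40]
  12 → cabin 1  [load 25/40]
  22 → cabin 2 (new)  [load 22/40]
  10 → cabin 1  [load 35/40]
  7 → cabin 2  [load 29/40]
  31 → cabin 3 (new)  [load 31/40]
  13 → cabin 4 (new)  [load 13/40]
  21 → cabin 4  [load 34/40]
4 cabins opened.

4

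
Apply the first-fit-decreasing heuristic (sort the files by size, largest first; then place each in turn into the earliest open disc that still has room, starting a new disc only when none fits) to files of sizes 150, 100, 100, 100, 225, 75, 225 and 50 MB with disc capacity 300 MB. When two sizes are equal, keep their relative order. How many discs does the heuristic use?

Sorted descending: 225, 225, 150, 100, 100, 100, 75, 50.
  225 → disc 1 (new)  [load 225/300]
  225 → disc 2 (new)  [load 225/300]
  150 → disc 3 (new)  [load 150/300]
  100 → disc 3  [load 250/300]
  100 → disc 4 (new)  [load 100/300]
  100 → disc 4  [load 200/300]
  75 → disc 1  [load 300/300]
  50 → disc 2  [load 275/300]
4 discs opened.

4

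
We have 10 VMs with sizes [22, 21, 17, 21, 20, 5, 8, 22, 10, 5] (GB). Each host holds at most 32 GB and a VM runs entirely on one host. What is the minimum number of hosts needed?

6

Total = 22 + 22 + 21 + 21 + 20 + 17 + 10 + 8 + 5 + 5 = 151 GB.
Lower bound: ⌈151/32⌉ = 5 hosts.
Also, 6 VMs each exceed 16 GB, and no two of those can share a host, so at least 6 hosts are needed.
A packing using 6 hosts:
  host 1: 22 + 10 = 32
  host 2: 22 + 8 = 30
  host 3: 21 + 5 + 5 = 31
  host 4: 21 = 21
  host 5: 20 = 20
  host 6: 17 = 17
This matches the lower bound, so 6 is optimal.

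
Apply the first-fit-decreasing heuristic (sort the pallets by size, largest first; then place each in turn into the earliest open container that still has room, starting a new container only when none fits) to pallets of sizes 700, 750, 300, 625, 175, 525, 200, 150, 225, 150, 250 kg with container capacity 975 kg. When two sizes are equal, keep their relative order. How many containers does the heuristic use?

5

Sorted descending: 750, 700, 625, 525, 300, 250, 225, 200, 175, 150, 150.
  750 → container 1 (new)  [load 750/975]
  700 → container 2 (new)  [load 700/975]
  625 → container 3 (new)  [load 625/975]
  525 → container 4 (new)  [load 525/975]
  300 → container 3  [load 925/975]
  250 → container 2  [load 950/975]
  225 → container 1  [load 975/975]
  200 → container 4  [load 725/975]
  175 → container 4  [load 900/975]
  150 → container 5 (new)  [load 150/975]
  150 → container 5  [load 300/975]
5 containers opened.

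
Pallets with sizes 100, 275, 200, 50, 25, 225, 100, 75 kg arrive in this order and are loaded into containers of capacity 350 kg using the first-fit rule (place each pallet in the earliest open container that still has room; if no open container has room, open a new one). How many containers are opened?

  100 → container 1 (new)  [load 100/350]
  275 → container 2 (new)  [load 275/350]
  200 → container 1  [load 300/350]
  50 → container 1  [load 350/350]
  25 → container 2  [load 300/350]
  225 → container 3 (new)  [load 225/350]
  100 → container 3  [load 325/350]
  75 → container 4 (new)  [load 75/350]
4 containers opened.

4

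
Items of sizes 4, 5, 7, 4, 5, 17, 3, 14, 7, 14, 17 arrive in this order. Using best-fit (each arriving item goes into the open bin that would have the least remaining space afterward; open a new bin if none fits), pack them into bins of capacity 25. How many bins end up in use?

  4 → bin 1 (new)  [load 4/25]
  5 → bin 1  [load 9/25]
  7 → bin 1  [load 16/25]
  4 → bin 1  [load 20/25]
  5 → bin 1  [load 25/25]
  17 → bin 2 (new)  [load 17/25]
  3 → bin 2  [load 20/25]
  14 → bin 3 (new)  [load 14/25]
  7 → bin 3  [load 21/25]
  14 → bin 4 (new)  [load 14/25]
  17 → bin 5 (new)  [load 17/25]
5 bins opened.

5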